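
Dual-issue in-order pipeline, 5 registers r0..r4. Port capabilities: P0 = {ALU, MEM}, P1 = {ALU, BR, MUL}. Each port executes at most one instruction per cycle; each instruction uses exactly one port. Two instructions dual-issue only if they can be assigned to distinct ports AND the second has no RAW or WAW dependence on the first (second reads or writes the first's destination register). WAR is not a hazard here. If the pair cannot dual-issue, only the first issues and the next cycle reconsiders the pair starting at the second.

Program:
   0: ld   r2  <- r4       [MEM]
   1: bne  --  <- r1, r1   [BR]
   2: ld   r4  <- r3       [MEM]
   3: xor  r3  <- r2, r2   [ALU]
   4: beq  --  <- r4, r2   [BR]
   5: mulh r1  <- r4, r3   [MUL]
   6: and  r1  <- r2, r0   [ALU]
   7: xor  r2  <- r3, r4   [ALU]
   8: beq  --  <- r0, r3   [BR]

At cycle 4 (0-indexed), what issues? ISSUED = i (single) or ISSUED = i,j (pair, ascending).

[0] i0+i1  ld.MEM+bne.BR  -- pair
[1] i2+i3  ld.MEM+xor.ALU  -- pair
[2] i4  beq.BR  -- no-port BR/MUL
[3] i5  mulh.MUL  -- WAW r1
[4] i6+i7  and.ALU+xor.ALU  -- pair
[5] i8  beq.BR  -- tail

ISSUED = 6,7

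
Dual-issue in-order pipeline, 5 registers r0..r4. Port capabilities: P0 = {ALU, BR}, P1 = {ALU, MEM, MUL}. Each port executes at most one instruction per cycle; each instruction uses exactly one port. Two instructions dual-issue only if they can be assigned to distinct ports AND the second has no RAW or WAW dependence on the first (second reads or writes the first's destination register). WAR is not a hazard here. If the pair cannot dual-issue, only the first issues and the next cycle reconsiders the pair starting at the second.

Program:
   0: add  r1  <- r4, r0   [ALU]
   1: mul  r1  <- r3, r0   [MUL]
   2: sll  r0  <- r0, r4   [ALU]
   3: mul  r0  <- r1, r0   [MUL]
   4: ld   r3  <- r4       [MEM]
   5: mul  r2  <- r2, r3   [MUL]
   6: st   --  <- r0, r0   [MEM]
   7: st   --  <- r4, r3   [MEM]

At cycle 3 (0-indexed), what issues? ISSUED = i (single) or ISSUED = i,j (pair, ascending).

t=0 i0:add.ALU ; WAW r1
t=1 i1+i2:mul.MUL+sll.ALU ; pair
t=2 i3:mul.MUL ; no-port MUL/MEM
t=3 i4:ld.MEM ; no-port MEM/MUL
t=4 i5:mul.MUL ; no-port MUL/MEM
t=5 i6:st.MEM ; no-port MEM/MEM
t=6 i7:st.MEM ; tail

ISSUED = 4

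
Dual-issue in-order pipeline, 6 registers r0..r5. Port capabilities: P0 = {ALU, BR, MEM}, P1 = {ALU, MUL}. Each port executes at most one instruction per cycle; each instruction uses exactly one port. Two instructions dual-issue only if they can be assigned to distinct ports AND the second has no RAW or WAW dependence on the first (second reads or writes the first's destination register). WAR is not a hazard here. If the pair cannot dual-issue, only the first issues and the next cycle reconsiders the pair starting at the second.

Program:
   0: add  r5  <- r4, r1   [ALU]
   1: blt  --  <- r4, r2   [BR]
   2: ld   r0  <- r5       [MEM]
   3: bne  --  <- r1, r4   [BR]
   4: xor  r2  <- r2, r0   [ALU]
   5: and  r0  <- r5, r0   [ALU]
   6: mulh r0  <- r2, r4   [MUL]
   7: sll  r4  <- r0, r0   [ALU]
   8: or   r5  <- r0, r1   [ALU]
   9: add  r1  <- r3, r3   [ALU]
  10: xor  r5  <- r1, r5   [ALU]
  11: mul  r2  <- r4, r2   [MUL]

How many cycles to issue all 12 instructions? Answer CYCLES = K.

CYCLES = 8

[0] i0&i1  add;blt  -- dual
[1] i2  ld  -- no-port MEM/BR
[2] i3&i4  bne;xor  -- dual
[3] i5  and  -- WAW r0
[4] i6  mulh  -- RAW r0
[5] i7&i8  sll;or  -- dual
[6] i9  add  -- RAW r1
[7] i10&i11  xor;mul  -- dual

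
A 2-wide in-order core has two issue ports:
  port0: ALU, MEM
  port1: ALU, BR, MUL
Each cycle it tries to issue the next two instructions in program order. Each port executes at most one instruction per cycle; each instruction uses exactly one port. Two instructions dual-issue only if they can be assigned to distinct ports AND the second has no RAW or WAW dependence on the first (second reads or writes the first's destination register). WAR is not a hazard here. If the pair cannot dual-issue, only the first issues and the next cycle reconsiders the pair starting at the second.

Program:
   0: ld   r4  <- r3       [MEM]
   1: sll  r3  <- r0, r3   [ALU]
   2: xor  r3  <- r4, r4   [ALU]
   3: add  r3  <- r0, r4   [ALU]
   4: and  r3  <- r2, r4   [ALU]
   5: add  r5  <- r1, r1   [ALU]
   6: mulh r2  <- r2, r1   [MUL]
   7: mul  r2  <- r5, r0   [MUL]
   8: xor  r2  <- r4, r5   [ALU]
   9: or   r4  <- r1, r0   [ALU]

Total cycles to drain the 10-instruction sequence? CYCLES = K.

c0: i0/i1 ld.MEM;sll.ALU  2-wide
c1: i2 xor.ALU  WAW r3
c2: i3 add.ALU  WAW r3
c3: i4/i5 and.ALU;add.ALU  2-wide
c4: i6 mulh.MUL  no-port MUL/MUL
c5: i7 mul.MUL  WAW r2
c6: i8/i9 xor.ALU;or.ALU  2-wide

CYCLES = 7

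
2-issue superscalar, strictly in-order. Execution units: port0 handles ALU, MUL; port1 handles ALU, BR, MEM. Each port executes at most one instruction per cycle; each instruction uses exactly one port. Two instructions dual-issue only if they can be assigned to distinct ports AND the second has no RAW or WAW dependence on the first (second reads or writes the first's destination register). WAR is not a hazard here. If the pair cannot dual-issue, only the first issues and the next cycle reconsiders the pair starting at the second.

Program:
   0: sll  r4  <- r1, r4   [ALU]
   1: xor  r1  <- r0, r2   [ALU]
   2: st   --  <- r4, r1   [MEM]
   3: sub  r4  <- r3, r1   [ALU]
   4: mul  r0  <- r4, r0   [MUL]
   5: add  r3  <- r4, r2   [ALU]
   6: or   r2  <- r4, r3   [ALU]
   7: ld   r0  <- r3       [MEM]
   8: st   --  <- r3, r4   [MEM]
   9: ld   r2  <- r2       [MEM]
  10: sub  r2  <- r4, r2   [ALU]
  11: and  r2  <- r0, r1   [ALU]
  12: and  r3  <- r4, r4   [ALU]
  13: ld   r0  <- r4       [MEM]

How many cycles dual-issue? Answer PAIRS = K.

PAIRS = 5

#0 head=0: sll+xor i0,i1 2-wide
#1 head=2: st+sub i2,i3 2-wide
#2 head=4: mul+add i4,i5 2-wide
#3 head=6: or+ld i6,i7 2-wide
#4 head=8: st i8 no-port MEM/MEM
#5 head=9: ld i9 RAW+WAW r2
#6 head=10: sub i10 WAW r2
#7 head=11: and+and i11,i12 2-wide
#8 head=13: ld i13 tail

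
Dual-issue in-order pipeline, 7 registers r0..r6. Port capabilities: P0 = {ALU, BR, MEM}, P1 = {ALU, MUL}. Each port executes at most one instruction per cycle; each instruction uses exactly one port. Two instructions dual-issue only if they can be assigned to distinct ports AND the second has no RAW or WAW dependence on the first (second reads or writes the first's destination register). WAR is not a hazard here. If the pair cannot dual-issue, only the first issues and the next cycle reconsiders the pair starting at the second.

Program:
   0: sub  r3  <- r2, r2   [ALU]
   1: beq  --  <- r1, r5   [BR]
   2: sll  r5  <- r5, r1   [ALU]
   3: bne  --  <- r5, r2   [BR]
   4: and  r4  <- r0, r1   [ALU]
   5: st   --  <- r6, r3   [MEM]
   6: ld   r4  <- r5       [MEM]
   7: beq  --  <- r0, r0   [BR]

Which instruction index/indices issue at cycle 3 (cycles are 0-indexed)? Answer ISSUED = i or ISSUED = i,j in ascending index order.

  cy0 -> i0&i1 (sub+beq) 2-wide
  cy1 -> i2 (sll) RAW r5
  cy2 -> i3&i4 (bne+and) 2-wide
  cy3 -> i5 (st) no-port MEM/MEM
  cy4 -> i6 (ld) no-port MEM/BR
  cy5 -> i7 (beq) tail

ISSUED = 5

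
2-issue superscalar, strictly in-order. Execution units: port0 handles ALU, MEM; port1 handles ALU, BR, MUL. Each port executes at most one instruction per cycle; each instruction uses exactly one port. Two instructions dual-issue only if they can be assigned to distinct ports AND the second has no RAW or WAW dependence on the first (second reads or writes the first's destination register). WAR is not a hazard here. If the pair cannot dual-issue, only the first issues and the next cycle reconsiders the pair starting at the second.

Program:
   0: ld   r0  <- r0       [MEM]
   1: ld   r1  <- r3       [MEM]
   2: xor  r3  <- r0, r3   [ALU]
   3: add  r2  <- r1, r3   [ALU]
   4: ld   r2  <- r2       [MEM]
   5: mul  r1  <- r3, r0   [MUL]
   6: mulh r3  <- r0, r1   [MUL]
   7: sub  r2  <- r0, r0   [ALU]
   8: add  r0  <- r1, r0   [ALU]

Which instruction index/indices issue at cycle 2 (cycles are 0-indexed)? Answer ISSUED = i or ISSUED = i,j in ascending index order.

0. ld @i0  | no-port MEM/MEM
1. ld/xor @i1/i2  | dual
2. add @i3  | RAW+WAW r2
3. ld/mul @i4/i5  | dual
4. mulh/sub @i6/i7  | dual
5. add @i8  | tail

ISSUED = 3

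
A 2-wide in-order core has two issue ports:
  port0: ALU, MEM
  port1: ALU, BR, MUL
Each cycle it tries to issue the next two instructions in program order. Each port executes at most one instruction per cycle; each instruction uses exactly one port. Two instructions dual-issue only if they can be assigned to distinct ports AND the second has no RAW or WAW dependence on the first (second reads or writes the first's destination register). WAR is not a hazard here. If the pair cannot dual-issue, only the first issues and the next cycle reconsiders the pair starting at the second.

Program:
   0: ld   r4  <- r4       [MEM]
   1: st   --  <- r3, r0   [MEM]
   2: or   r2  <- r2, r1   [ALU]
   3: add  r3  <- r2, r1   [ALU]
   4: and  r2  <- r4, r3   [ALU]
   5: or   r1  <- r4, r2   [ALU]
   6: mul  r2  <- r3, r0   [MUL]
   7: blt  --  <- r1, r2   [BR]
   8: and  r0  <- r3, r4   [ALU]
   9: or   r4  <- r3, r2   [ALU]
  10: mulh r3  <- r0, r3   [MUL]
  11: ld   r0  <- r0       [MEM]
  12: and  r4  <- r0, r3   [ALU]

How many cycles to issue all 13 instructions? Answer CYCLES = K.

CYCLES = 9

#0 head=0: ld i0 no-port MEM/MEM
#1 head=1: st;or i1/i2 dual
#2 head=3: add i3 RAW r3
#3 head=4: and i4 RAW r2
#4 head=5: or;mul i5/i6 dual
#5 head=7: blt;and i7/i8 dual
#6 head=9: or;mulh i9/i10 dual
#7 head=11: ld i11 RAW r0
#8 head=12: and i12 tail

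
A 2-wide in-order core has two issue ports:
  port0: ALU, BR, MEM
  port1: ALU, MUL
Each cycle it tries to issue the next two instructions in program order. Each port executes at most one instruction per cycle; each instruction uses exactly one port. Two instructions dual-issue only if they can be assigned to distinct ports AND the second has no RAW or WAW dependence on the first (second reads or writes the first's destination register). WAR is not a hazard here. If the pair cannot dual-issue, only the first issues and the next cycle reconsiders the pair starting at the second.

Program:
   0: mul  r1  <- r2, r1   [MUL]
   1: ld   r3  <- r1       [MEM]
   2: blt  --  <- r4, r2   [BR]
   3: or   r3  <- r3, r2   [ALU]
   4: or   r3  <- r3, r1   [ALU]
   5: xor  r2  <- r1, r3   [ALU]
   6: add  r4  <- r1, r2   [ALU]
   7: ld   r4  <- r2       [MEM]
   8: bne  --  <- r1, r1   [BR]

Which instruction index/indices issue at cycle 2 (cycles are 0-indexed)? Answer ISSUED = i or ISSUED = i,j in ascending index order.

#0 head=0: mul.MUL i0 RAW r1
#1 head=1: ld.MEM i1 no-port MEM/BR
#2 head=2: blt.BR or.ALU i2+i3 dual
#3 head=4: or.ALU i4 RAW r3
#4 head=5: xor.ALU i5 RAW r2
#5 head=6: add.ALU i6 WAW r4
#6 head=7: ld.MEM i7 no-port MEM/BR
#7 head=8: bne.BR i8 tail

ISSUED = 2,3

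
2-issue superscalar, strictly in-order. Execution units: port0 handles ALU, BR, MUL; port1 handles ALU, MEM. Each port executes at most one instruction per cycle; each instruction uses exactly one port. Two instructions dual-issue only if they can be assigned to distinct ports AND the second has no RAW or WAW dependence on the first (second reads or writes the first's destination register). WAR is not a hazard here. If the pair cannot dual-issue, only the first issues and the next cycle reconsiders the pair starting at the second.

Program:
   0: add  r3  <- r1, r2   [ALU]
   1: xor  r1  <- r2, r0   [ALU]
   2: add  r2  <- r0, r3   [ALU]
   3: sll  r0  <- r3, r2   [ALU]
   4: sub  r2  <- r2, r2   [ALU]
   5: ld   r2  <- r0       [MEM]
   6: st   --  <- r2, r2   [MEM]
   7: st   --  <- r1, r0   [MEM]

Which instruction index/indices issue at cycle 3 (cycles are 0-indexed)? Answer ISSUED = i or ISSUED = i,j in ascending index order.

  cy0 -> i0&i1 (add.ALU;xor.ALU) 2-wide
  cy1 -> i2 (add.ALU) RAW r2
  cy2 -> i3&i4 (sll.ALU;sub.ALU) 2-wide
  cy3 -> i5 (ld.MEM) no-port MEM/MEM
  cy4 -> i6 (st.MEM) no-port MEM/MEM
  cy5 -> i7 (st.MEM) tail

ISSUED = 5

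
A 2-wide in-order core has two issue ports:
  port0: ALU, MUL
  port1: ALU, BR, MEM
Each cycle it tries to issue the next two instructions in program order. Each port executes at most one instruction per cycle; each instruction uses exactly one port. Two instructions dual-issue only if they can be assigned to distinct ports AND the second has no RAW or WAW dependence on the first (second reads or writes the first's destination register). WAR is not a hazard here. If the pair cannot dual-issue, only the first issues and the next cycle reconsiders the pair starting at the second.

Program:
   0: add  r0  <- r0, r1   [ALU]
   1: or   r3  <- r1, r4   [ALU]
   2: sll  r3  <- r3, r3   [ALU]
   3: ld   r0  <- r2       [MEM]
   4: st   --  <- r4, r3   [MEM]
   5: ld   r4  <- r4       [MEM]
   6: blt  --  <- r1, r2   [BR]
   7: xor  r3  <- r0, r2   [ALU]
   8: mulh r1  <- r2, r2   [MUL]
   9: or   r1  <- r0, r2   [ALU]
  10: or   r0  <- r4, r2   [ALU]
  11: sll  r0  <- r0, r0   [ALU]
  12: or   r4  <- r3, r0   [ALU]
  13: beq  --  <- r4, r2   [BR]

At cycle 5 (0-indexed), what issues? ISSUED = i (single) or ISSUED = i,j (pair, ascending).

ISSUED = 8

t=0 i0&i1:add+or ; 2-wide
t=1 i2&i3:sll+ld ; 2-wide
t=2 i4:st ; no-port MEM/MEM
t=3 i5:ld ; no-port MEM/BR
t=4 i6&i7:blt+xor ; 2-wide
t=5 i8:mulh ; WAW r1
t=6 i9&i10:or+or ; 2-wide
t=7 i11:sll ; RAW r0
t=8 i12:or ; RAW r4
t=9 i13:beq ; tail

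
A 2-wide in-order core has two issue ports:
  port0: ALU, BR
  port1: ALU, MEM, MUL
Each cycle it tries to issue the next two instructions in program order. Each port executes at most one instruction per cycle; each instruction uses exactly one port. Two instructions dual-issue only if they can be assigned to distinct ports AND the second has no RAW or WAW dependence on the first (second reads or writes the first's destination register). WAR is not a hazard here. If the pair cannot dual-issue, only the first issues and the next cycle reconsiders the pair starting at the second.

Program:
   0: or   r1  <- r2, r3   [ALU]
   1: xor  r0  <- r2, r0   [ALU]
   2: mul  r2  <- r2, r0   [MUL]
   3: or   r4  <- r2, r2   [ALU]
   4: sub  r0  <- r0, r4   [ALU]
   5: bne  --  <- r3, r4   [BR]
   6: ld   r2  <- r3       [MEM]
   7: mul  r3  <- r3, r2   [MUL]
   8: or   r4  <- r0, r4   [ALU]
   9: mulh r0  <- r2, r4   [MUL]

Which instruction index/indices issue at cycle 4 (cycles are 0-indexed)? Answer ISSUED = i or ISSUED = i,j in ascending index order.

ISSUED = 6

c0: i0/i1 or.ALU+xor.ALU  pair
c1: i2 mul.MUL  RAW r2
c2: i3 or.ALU  RAW r4
c3: i4/i5 sub.ALU+bne.BR  pair
c4: i6 ld.MEM  no-port MEM/MUL
c5: i7/i8 mul.MUL+or.ALU  pair
c6: i9 mulh.MUL  tail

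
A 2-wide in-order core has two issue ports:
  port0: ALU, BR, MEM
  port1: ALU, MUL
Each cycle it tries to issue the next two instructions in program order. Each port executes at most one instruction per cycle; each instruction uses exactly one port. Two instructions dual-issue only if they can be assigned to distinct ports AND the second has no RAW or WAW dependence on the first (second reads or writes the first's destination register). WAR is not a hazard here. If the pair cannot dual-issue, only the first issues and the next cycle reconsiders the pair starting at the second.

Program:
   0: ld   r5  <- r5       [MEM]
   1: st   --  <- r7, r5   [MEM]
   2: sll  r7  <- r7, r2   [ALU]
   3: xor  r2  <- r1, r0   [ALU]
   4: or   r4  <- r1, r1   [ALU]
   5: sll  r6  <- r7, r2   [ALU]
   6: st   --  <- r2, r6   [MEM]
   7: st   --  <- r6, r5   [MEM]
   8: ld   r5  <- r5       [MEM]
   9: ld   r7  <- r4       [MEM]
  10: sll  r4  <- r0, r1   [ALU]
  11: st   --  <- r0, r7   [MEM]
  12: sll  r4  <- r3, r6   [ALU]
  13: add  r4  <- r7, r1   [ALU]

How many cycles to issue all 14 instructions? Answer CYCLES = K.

t=0 i0:ld.MEM ; no-port MEM/MEM
t=1 i1,i2:st.MEM+sll.ALU ; dual
t=2 i3,i4:xor.ALU+or.ALU ; dual
t=3 i5:sll.ALU ; RAW r6
t=4 i6:st.MEM ; no-port MEM/MEM
t=5 i7:st.MEM ; no-port MEM/MEM
t=6 i8:ld.MEM ; no-port MEM/MEM
t=7 i9,i10:ld.MEM+sll.ALU ; dual
t=8 i11,i12:st.MEM+sll.ALU ; dual
t=9 i13:add.ALU ; tail

CYCLES = 10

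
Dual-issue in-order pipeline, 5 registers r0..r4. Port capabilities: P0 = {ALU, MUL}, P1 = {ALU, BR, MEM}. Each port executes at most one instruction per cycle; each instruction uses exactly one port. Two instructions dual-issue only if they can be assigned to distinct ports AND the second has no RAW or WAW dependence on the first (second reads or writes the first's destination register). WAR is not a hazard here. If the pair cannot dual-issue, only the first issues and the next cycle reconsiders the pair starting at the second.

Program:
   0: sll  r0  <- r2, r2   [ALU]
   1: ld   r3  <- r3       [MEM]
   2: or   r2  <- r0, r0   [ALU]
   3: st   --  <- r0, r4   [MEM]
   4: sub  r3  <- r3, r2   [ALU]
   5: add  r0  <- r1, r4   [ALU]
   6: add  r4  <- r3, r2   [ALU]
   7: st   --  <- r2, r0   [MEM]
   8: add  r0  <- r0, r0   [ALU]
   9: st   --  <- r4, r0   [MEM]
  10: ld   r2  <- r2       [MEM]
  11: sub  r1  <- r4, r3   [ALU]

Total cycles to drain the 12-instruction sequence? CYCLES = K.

c0: i0/i1 sll.ALU/ld.MEM  pair
c1: i2/i3 or.ALU/st.MEM  pair
c2: i4/i5 sub.ALU/add.ALU  pair
c3: i6/i7 add.ALU/st.MEM  pair
c4: i8 add.ALU  RAW r0
c5: i9 st.MEM  no-port MEM/MEM
c6: i10/i11 ld.MEM/sub.ALU  pair

CYCLES = 7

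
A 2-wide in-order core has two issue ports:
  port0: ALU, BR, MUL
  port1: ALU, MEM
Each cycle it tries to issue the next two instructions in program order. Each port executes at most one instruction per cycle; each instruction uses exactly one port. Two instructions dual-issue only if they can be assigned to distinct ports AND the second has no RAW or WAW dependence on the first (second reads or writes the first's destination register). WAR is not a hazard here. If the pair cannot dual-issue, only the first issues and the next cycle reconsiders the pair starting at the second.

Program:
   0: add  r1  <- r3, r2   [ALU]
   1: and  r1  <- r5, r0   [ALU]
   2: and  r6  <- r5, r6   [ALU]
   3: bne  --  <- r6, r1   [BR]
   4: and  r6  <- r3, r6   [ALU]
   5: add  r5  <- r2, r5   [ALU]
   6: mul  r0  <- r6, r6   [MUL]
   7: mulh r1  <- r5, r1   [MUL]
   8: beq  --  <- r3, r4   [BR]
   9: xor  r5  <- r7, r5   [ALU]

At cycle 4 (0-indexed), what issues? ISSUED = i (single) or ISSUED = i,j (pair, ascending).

ISSUED = 7

[0] i0  add  -- WAW r1
[1] i1&i2  and and  -- 2-wide
[2] i3&i4  bne and  -- 2-wide
[3] i5&i6  add mul  -- 2-wide
[4] i7  mulh  -- no-port MUL/BR
[5] i8&i9  beq xor  -- 2-wide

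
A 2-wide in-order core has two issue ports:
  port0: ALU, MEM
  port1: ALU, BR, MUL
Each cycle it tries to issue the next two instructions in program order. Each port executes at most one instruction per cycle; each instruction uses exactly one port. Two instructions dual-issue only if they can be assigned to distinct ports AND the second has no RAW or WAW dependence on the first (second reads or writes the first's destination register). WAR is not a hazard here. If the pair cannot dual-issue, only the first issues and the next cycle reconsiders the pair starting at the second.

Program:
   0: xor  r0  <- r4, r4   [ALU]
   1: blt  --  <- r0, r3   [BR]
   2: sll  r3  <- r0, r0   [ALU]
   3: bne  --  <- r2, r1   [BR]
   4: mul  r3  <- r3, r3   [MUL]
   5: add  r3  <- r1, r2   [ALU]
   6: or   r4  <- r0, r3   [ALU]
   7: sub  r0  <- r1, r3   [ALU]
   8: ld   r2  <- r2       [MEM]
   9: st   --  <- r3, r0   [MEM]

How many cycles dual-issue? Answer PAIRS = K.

PAIRS = 2

0. xor @i0  | RAW r0
1. blt sll @i1/i2  | 2-wide
2. bne @i3  | no-port BR/MUL
3. mul @i4  | WAW r3
4. add @i5  | RAW r3
5. or sub @i6/i7  | 2-wide
6. ld @i8  | no-port MEM/MEM
7. st @i9  | tail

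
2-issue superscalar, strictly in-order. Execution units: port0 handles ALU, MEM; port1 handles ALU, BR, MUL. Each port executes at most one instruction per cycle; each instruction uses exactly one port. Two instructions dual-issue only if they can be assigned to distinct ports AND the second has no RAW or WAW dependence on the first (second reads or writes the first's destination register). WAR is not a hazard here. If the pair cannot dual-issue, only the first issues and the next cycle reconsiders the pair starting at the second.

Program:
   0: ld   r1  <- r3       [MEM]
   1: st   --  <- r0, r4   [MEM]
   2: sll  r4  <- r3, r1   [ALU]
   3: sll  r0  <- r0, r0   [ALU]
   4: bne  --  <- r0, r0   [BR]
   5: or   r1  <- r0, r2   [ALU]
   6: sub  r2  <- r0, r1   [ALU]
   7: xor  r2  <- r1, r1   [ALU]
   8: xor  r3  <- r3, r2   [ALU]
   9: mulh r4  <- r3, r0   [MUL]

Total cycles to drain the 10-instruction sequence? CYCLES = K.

CYCLES = 8

#0 head=0: ld i0 no-port MEM/MEM
#1 head=1: st;sll i1&i2 2-wide
#2 head=3: sll i3 RAW r0
#3 head=4: bne;or i4&i5 2-wide
#4 head=6: sub i6 WAW r2
#5 head=7: xor i7 RAW r2
#6 head=8: xor i8 RAW r3
#7 head=9: mulh i9 tail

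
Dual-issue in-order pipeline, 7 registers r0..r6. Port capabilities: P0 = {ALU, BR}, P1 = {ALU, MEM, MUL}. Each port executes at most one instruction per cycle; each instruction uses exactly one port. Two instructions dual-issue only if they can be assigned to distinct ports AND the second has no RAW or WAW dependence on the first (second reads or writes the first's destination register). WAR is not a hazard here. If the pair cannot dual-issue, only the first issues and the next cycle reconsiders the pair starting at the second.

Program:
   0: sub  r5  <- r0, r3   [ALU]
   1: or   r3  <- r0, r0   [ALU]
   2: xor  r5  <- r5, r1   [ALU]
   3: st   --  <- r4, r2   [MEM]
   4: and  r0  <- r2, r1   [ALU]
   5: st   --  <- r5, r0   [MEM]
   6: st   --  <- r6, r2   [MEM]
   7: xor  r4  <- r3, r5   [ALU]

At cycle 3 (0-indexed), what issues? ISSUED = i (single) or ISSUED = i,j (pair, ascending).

ISSUED = 5

#0 head=0: sub.ALU/or.ALU i0,i1 2-wide
#1 head=2: xor.ALU/st.MEM i2,i3 2-wide
#2 head=4: and.ALU i4 RAW r0
#3 head=5: st.MEM i5 no-port MEM/MEM
#4 head=6: st.MEM/xor.ALU i6,i7 2-wide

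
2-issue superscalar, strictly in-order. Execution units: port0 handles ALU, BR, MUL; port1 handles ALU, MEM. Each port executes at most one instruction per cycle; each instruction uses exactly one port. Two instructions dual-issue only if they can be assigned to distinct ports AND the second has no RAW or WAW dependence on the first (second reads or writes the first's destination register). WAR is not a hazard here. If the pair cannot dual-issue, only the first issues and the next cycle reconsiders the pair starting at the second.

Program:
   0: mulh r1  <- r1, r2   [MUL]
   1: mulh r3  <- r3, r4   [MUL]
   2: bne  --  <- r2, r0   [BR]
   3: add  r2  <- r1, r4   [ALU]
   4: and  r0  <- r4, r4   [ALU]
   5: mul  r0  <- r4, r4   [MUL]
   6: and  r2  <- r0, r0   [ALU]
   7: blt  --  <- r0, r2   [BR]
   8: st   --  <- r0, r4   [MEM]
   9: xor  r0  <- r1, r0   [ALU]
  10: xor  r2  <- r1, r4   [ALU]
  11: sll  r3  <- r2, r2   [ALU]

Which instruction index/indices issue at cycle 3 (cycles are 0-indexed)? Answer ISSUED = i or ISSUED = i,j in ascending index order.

ISSUED = 4

#0 head=0: mulh i0 no-port MUL/MUL
#1 head=1: mulh i1 no-port MUL/BR
#2 head=2: bne add i2+i3 pair
#3 head=4: and i4 WAW r0
#4 head=5: mul i5 RAW r0
#5 head=6: and i6 RAW r2
#6 head=7: blt st i7+i8 pair
#7 head=9: xor xor i9+i10 pair
#8 head=11: sll i11 tail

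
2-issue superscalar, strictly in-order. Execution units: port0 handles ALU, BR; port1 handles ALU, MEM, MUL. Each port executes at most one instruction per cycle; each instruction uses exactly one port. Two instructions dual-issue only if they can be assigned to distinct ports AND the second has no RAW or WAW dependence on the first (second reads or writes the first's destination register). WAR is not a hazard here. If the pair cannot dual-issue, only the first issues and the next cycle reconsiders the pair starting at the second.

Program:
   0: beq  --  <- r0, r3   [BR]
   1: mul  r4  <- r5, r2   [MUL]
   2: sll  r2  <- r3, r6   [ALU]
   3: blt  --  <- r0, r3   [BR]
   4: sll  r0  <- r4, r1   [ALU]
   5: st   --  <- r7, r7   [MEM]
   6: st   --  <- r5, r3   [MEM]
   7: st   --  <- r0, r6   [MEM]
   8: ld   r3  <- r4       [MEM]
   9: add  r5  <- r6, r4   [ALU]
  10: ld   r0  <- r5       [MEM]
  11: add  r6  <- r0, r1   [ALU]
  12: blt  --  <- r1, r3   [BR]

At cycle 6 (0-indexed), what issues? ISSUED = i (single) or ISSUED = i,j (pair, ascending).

ISSUED = 10

#0 head=0: beq.BR+mul.MUL i0/i1 2-wide
#1 head=2: sll.ALU+blt.BR i2/i3 2-wide
#2 head=4: sll.ALU+st.MEM i4/i5 2-wide
#3 head=6: st.MEM i6 no-port MEM/MEM
#4 head=7: st.MEM i7 no-port MEM/MEM
#5 head=8: ld.MEM+add.ALU i8/i9 2-wide
#6 head=10: ld.MEM i10 RAW r0
#7 head=11: add.ALU+blt.BR i11/i12 2-wide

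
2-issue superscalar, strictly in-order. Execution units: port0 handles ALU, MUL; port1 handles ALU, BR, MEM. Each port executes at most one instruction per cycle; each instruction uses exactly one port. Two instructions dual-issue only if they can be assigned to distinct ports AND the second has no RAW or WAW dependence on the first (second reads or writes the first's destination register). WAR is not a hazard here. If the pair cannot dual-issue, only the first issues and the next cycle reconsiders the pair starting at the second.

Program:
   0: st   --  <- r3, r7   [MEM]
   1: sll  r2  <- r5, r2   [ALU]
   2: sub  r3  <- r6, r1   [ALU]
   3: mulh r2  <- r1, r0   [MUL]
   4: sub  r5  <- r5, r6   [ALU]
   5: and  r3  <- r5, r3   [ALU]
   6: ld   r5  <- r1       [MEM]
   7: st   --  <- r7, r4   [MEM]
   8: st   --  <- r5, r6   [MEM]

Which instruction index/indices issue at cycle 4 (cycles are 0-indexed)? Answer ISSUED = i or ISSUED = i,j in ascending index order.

ISSUED = 7

0. st+sll @i0/i1  | 2-wide
1. sub+mulh @i2/i3  | 2-wide
2. sub @i4  | RAW r5
3. and+ld @i5/i6  | 2-wide
4. st @i7  | no-port MEM/MEM
5. st @i8  | tail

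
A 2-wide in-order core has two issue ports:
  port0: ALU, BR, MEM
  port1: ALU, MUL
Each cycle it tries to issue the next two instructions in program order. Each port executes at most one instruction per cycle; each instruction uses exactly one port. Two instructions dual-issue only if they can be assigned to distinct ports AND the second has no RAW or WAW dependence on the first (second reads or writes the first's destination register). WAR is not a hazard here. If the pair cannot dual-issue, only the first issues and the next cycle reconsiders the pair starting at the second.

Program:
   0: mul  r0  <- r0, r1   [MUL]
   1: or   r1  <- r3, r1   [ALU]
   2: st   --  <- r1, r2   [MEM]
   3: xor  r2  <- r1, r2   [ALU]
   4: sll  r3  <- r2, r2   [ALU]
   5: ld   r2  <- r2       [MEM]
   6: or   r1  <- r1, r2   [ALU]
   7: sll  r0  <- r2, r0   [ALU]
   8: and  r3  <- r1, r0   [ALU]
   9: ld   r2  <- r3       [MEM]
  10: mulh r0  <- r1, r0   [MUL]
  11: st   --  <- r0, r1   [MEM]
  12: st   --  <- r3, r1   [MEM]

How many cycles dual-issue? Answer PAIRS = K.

t=0 i0+i1:mul.MUL/or.ALU ; 2-wide
t=1 i2+i3:st.MEM/xor.ALU ; 2-wide
t=2 i4+i5:sll.ALU/ld.MEM ; 2-wide
t=3 i6+i7:or.ALU/sll.ALU ; 2-wide
t=4 i8:and.ALU ; RAW r3
t=5 i9+i10:ld.MEM/mulh.MUL ; 2-wide
t=6 i11:st.MEM ; no-port MEM/MEM
t=7 i12:st.MEM ; tail

PAIRS = 5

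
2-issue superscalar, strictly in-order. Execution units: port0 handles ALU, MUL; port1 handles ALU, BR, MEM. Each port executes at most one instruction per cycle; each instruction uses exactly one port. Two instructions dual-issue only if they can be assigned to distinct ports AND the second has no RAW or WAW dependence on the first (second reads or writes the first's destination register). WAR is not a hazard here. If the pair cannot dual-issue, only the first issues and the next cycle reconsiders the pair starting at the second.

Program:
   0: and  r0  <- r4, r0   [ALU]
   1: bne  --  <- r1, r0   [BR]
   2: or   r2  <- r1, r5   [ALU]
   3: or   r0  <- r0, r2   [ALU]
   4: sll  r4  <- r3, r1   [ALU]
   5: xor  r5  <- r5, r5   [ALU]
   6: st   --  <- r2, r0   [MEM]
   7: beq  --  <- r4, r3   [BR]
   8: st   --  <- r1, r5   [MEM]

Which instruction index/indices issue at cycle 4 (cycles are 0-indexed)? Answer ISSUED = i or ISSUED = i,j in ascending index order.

ISSUED = 7

t=0 i0:and ; RAW r0
t=1 i1/i2:bne+or ; pair
t=2 i3/i4:or+sll ; pair
t=3 i5/i6:xor+st ; pair
t=4 i7:beq ; no-port BR/MEM
t=5 i8:st ; tail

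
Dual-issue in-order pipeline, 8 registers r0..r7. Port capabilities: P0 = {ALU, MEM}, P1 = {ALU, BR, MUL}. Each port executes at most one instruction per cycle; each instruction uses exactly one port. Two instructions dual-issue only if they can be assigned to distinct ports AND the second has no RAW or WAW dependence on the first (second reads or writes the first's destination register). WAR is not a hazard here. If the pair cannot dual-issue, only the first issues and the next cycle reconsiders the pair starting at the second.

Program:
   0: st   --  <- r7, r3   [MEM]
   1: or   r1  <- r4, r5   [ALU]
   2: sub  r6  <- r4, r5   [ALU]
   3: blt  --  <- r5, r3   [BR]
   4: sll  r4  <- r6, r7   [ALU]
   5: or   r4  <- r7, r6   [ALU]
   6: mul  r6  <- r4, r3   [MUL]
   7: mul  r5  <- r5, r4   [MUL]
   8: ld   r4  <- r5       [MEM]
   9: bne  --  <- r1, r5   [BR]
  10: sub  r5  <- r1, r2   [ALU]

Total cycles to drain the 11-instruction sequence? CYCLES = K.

CYCLES = 8

c0: i0/i1 st.MEM/or.ALU  pair
c1: i2/i3 sub.ALU/blt.BR  pair
c2: i4 sll.ALU  WAW r4
c3: i5 or.ALU  RAW r4
c4: i6 mul.MUL  no-port MUL/MUL
c5: i7 mul.MUL  RAW r5
c6: i8/i9 ld.MEM/bne.BR  pair
c7: i10 sub.ALU  tail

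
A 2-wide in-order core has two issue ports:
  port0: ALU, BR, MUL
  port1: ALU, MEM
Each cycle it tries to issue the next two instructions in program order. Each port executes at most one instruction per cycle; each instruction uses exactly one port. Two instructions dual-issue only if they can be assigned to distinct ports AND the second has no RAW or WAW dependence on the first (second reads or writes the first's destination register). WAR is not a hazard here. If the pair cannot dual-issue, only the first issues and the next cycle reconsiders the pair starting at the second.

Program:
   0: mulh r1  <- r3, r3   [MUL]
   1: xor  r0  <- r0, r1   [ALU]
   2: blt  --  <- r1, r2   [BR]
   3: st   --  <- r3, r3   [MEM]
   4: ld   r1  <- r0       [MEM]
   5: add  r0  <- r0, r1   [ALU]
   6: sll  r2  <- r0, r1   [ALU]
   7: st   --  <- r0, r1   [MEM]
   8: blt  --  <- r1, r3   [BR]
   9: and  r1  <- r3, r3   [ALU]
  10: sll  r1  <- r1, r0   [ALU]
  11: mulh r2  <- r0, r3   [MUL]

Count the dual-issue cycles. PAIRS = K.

  cy0 -> i0 (mulh.MUL) RAW r1
  cy1 -> i1,i2 (xor.ALU/blt.BR) dual
  cy2 -> i3 (st.MEM) no-port MEM/MEM
  cy3 -> i4 (ld.MEM) RAW r1
  cy4 -> i5 (add.ALU) RAW r0
  cy5 -> i6,i7 (sll.ALU/st.MEM) dual
  cy6 -> i8,i9 (blt.BR/and.ALU) dual
  cy7 -> i10,i11 (sll.ALU/mulh.MUL) dual

PAIRS = 4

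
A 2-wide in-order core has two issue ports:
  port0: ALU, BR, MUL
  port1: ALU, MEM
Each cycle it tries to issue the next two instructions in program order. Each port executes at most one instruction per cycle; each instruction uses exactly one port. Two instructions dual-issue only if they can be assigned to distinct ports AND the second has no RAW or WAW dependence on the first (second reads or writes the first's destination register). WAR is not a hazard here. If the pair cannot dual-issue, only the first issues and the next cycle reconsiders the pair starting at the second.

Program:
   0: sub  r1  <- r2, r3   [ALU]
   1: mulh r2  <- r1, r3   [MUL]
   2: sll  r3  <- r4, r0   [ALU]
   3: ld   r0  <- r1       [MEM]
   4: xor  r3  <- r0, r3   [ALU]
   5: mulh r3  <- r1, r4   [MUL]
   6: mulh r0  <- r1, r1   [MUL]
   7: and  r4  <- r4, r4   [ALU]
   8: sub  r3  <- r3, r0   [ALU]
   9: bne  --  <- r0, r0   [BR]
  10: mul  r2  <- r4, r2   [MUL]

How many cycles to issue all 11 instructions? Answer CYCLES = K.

CYCLES = 8

[0] i0  sub.ALU  -- RAW r1
[1] i1&i2  mulh.MUL sll.ALU  -- 2-wide
[2] i3  ld.MEM  -- RAW r0
[3] i4  xor.ALU  -- WAW r3
[4] i5  mulh.MUL  -- no-port MUL/MUL
[5] i6&i7  mulh.MUL and.ALU  -- 2-wide
[6] i8&i9  sub.ALU bne.BR  -- 2-wide
[7] i10  mul.MUL  -- tail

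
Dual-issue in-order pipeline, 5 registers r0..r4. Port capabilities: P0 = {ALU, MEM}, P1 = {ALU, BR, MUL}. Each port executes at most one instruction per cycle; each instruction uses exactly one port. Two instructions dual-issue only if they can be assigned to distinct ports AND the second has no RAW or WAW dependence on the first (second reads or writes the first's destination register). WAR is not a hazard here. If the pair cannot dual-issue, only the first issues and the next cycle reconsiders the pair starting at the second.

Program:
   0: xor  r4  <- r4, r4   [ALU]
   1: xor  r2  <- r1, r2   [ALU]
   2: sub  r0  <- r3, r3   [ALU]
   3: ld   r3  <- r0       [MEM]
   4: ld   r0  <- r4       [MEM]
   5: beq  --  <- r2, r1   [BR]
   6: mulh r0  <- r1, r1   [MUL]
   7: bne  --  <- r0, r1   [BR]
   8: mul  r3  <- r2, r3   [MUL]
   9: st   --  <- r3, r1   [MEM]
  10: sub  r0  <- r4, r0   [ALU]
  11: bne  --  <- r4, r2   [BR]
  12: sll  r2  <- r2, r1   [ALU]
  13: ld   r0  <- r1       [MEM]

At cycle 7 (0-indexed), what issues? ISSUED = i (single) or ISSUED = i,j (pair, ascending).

[0] i0&i1  xor xor  -- dual
[1] i2  sub  -- RAW r0
[2] i3  ld  -- no-port MEM/MEM
[3] i4&i5  ld beq  -- dual
[4] i6  mulh  -- no-port MUL/BR
[5] i7  bne  -- no-port BR/MUL
[6] i8  mul  -- RAW r3
[7] i9&i10  st sub  -- dual
[8] i11&i12  bne sll  -- dual
[9] i13  ld  -- tail

ISSUED = 9,10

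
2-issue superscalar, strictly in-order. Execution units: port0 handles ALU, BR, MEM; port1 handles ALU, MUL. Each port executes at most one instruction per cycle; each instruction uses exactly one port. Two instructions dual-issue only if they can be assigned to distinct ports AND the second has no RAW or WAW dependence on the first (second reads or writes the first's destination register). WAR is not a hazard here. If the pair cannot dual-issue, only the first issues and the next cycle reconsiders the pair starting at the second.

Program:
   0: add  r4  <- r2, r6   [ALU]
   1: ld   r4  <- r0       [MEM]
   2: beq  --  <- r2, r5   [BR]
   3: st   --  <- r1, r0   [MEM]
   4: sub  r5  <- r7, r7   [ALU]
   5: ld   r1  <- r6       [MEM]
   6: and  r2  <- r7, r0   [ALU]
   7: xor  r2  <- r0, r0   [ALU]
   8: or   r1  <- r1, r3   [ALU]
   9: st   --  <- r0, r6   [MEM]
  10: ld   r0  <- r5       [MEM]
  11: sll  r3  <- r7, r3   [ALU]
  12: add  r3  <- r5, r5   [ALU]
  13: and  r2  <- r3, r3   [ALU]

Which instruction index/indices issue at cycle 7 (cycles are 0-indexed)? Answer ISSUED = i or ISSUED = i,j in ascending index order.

ISSUED = 10,11

0. add @i0  | WAW r4
1. ld @i1  | no-port MEM/BR
2. beq @i2  | no-port BR/MEM
3. st+sub @i3,i4  | dual
4. ld+and @i5,i6  | dual
5. xor+or @i7,i8  | dual
6. st @i9  | no-port MEM/MEM
7. ld+sll @i10,i11  | dual
8. add @i12  | RAW r3
9. and @i13  | tail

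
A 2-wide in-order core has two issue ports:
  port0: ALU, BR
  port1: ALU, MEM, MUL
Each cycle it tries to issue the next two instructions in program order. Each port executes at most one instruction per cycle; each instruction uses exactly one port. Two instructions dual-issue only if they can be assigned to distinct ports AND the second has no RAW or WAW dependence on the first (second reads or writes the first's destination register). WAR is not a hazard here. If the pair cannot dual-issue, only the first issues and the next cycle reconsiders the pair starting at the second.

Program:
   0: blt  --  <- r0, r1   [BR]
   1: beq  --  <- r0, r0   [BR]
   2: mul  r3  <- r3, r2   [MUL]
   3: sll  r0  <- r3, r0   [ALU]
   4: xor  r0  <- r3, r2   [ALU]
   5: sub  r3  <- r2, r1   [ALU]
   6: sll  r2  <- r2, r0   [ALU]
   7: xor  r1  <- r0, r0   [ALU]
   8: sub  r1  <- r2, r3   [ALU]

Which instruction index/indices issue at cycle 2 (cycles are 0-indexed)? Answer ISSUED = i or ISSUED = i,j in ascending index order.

t=0 i0:blt ; no-port BR/BR
t=1 i1+i2:beq+mul ; 2-wide
t=2 i3:sll ; WAW r0
t=3 i4+i5:xor+sub ; 2-wide
t=4 i6+i7:sll+xor ; 2-wide
t=5 i8:sub ; tail

ISSUED = 3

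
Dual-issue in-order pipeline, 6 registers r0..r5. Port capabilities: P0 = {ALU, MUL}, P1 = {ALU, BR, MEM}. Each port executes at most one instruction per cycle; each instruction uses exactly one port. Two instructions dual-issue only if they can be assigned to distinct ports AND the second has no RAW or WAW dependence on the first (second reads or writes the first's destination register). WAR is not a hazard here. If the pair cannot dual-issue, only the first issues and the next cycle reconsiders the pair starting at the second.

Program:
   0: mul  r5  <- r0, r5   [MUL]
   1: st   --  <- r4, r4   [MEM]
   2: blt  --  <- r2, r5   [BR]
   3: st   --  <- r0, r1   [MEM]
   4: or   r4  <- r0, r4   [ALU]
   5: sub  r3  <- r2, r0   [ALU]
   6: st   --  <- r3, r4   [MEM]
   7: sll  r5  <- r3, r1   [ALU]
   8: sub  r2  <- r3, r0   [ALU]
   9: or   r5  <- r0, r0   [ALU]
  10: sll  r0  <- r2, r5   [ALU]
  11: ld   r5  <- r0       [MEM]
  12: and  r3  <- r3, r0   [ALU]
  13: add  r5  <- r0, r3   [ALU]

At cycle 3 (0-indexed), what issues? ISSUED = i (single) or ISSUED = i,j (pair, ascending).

ISSUED = 5

  cy0 -> i0+i1 (mul+st) dual
  cy1 -> i2 (blt) no-port BR/MEM
  cy2 -> i3+i4 (st+or) dual
  cy3 -> i5 (sub) RAW r3
  cy4 -> i6+i7 (st+sll) dual
  cy5 -> i8+i9 (sub+or) dual
  cy6 -> i10 (sll) RAW r0
  cy7 -> i11+i12 (ld+and) dual
  cy8 -> i13 (add) tail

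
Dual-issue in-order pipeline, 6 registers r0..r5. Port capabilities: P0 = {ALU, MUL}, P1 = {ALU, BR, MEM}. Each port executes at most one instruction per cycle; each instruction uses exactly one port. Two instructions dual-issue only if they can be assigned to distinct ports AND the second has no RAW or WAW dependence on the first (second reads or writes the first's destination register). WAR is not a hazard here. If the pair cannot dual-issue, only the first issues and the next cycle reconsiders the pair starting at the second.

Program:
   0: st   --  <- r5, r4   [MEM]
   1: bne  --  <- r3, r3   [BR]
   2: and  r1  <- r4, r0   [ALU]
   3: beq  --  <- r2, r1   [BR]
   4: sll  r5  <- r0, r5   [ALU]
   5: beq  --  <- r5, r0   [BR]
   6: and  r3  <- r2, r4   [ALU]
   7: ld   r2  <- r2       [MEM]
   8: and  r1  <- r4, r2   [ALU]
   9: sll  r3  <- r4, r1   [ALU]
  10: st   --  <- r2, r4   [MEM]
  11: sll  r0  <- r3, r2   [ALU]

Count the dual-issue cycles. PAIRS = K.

PAIRS = 4

c0: i0 st  no-port MEM/BR
c1: i1&i2 bne and  2-wide
c2: i3&i4 beq sll  2-wide
c3: i5&i6 beq and  2-wide
c4: i7 ld  RAW r2
c5: i8 and  RAW r1
c6: i9&i10 sll st  2-wide
c7: i11 sll  tail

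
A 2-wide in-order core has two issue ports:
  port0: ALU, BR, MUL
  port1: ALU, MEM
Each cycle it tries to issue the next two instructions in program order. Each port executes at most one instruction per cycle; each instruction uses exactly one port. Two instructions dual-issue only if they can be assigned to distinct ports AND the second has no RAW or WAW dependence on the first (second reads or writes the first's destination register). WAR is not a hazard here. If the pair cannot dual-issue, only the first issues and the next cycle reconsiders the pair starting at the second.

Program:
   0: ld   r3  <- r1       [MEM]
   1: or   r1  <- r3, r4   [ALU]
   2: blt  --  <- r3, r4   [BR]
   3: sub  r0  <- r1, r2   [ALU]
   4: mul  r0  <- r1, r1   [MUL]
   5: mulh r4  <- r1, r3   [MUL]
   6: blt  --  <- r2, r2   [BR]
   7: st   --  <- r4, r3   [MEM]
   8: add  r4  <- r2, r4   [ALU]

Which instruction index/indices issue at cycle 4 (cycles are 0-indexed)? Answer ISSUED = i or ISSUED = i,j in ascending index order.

ISSUED = 5

0. ld @i0  | RAW r3
1. or blt @i1&i2  | 2-wide
2. sub @i3  | WAW r0
3. mul @i4  | no-port MUL/MUL
4. mulh @i5  | no-port MUL/BR
5. blt st @i6&i7  | 2-wide
6. add @i8  | tail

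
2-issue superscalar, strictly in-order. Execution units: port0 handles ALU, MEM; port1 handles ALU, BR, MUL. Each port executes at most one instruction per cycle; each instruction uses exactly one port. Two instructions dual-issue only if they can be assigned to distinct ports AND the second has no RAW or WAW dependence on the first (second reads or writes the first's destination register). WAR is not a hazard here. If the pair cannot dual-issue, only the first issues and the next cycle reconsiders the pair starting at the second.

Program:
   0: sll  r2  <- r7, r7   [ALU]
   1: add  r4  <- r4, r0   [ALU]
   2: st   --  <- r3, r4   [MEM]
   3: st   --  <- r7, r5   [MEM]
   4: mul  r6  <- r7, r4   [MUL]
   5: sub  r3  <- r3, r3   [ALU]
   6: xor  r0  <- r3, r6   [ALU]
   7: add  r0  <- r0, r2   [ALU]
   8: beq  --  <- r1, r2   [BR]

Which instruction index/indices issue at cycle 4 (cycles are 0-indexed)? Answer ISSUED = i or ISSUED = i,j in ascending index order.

ISSUED = 6

t=0 i0&i1:sll.ALU add.ALU ; pair
t=1 i2:st.MEM ; no-port MEM/MEM
t=2 i3&i4:st.MEM mul.MUL ; pair
t=3 i5:sub.ALU ; RAW r3
t=4 i6:xor.ALU ; RAW+WAW r0
t=5 i7&i8:add.ALU beq.BR ; pair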